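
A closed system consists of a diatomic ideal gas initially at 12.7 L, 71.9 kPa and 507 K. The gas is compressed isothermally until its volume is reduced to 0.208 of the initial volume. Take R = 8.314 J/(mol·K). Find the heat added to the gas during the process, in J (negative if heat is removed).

n = P₁V₁/(RT₁) = 71.9×12.7/(8.314×507) = 0.217 mol.
Isothermal: T stays 507 K; PV = const ⇒ V₂ = 2.64 L, P₂ = 346 kPa.
ΔU = 0 (ideal gas, T constant).
W = nRT ln(V₂/V₁) = 0.217×8.314×507×ln(0.208) = -1430 J.
Q = ΔU + W = -1430 J.

-1430 J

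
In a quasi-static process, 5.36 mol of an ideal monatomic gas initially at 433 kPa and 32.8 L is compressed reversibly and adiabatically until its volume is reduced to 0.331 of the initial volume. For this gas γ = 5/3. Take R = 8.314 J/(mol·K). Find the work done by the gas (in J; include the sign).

T₁ = P₁V₁/(nR) = 433×32.8/(5.36×8.314) = 319 K.
Adiabatic: TV^(γ−1) = const ⇒ T₂ = 319×(3.02)^0.667 = 666 K; PV^γ = const ⇒ P₂ = 2730 kPa.
ΔU = nCvΔT = 5.36×12.5×(666−319) = 23200 J.
Q = 0 for an adiabatic process, so W = −ΔU = -23200 J.

-23200 J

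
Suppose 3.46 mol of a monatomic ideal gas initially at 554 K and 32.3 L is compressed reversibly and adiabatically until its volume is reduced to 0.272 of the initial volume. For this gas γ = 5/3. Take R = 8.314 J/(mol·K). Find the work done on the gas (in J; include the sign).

P₁ = nRT₁/V₁ = 3.46×8.314×554/32.3 = 493 kPa.
Adiabatic: TV^(γ−1) = const ⇒ T₂ = 554×(3.68)^0.667 = 1320 K; PV^γ = const ⇒ P₂ = 4320 kPa.
ΔU = nCvΔT = 3.46×12.5×(1320−554) = 33000 J.
Q = 0 for an adiabatic process, so W = −ΔU = -33000 J.
Work done on the gas = −W_by = 33000 J.

33000 J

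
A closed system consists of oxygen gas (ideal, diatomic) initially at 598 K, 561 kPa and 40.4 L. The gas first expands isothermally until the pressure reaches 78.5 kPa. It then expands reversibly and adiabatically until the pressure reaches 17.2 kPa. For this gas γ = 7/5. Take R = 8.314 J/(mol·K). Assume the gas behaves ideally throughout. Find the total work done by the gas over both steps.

n = P₁V₁/(RT₁) = 561×40.4/(8.314×598) = 4.56 mol.
Step 1 — Isothermal: T stays 598 K; PV = const ⇒ V₂ = 289 L, P₂ = 78.5 kPa.
ΔU = 0 (ideal gas, T constant).
W = nRT ln(V₂/V₁) = 4.56×8.314×598×ln(7.15) = 44600 J.
Q = ΔU + W = 44600 J.
State after step 1: P = 78.5 kPa, V = 289 L, T = 598 K.
Step 2 — Adiabatic: T₂/T₁ = (P₂/P₁)^((γ−1)/γ) ⇒ T₂ = 598×(0.219)^0.286 = 388 K; V₂ = 854 L.
ΔU = nCvΔT = 4.56×20.8×(388−598) = -19900 J.
Q = 0 for an adiabatic process, so W = −ΔU = 19900 J.
Net over both steps: W = 64500 J, Q = 44600 J, ΔU = -19900 J.

64500 J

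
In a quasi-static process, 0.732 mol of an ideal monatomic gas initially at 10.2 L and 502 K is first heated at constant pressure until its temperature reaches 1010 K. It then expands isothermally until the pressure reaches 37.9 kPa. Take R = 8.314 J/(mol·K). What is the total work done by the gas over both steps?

15800 J

P₁ = nRT₁/V₁ = 0.732×8.314×502/10.2 = 300 kPa.
Step 1 — Isobaric: P stays 300 kPa; V/T = const ⇒ T₂ = 1010 K, V₂ = 20.5 L.
W = PΔV = 300×(20.5−10.2) kPa·L = 3090 J.
ΔU = nCvΔT = 0.732×12.5×(1010−502) = 4640 J.
Q = ΔU + W = nCpΔT = 7730 J.
State after step 1: P = 300 kPa, V = 20.5 L, T = 1010 K.
Step 2 — Isothermal: T stays 1010 K; PV = const ⇒ V₂ = 162 L, P₂ = 37.9 kPa.
ΔU = 0 (ideal gas, T constant).
W = nRT ln(V₂/V₁) = 0.732×8.314×1010×ln(7.90) = 12700 J.
Q = ΔU + W = 12700 J.
Net over both steps: W = 15800 J, Q = 20400 J, ΔU = 4640 J.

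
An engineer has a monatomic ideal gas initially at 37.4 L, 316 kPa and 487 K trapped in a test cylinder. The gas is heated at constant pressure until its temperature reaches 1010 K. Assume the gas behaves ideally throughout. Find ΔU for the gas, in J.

19000 J

n = P₁V₁/(RT₁) = 316×37.4/(8.314×487) = 2.92 mol.
Isobaric: P stays 316 kPa; V/T = const ⇒ T₂ = 1010 K, V₂ = 77.6 L.
For an ideal gas ΔU = nCvΔT with Cv = (3/2)R = 12.5 J/(mol·K).
ΔU = 2.92×12.5×(1010−487) = 19000 J.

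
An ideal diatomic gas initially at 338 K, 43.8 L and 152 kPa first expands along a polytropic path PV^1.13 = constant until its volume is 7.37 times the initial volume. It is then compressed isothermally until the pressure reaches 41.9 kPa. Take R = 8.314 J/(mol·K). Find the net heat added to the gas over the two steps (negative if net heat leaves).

2930 J

n = P₁V₁/(RT₁) = 152×43.8/(8.314×338) = 2.37 mol.
Step 1 — Polytropic n=1.13: T₂ = T₁(V₁/V₂)^(n−1) = 338×(0.136)^0.13 = 261 K; P₂ = P₁(V₁/V₂)^n = 15.9 kPa.
W = (P₁V₁−P₂V₂)/(n−1) = (152×43.8−15.9×323)/0.13 = 11700 J.
ΔU = nCvΔT = 2.37×20.8×(261−338) = -3810 J.
Q = ΔU + W = 7910 J.
State after step 1: P = 15.9 kPa, V = 323 L, T = 261 K.
Step 2 — Isothermal: T stays 261 K; PV = const ⇒ V₂ = 123 L, P₂ = 41.9 kPa.
ΔU = 0 (ideal gas, T constant).
W = nRT ln(V₂/V₁) = 2.37×8.314×261×ln(0.380) = -4970 J.
Q = ΔU + W = -4970 J.
Net over both steps: W = 6740 J, Q = 2930 J, ΔU = -3810 J.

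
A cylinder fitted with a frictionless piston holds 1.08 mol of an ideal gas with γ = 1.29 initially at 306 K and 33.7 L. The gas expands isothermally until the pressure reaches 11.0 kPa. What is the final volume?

P₁ = nRT₁/V₁ = 1.08×8.314×306/33.7 = 81.5 kPa.
Isothermal: T stays 306 K; PV = const ⇒ V₂ = 250 L, P₂ = 11.0 kPa.

250 L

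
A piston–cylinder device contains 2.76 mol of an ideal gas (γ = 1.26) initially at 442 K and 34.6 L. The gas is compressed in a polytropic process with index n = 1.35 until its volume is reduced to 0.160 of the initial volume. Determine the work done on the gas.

P₁ = nRT₁/V₁ = 2.76×8.314×442/34.6 = 293 kPa.
Polytropic n=1.35: T₂ = T₁(V₁/V₂)^(n−1) = 442×(6.25)^0.35 = 839 K; P₂ = P₁(V₁/V₂)^n = 3480 kPa.
W = (P₁V₁−P₂V₂)/(n−1) = (293×34.6−3480×5.54)/0.35 = -26100 J.
Work done on the gas = −W_by = 26100 J.

26100 J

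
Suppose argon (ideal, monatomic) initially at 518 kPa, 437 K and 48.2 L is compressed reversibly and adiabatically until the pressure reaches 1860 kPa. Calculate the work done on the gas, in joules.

25000 J

n = P₁V₁/(RT₁) = 518×48.2/(8.314×437) = 6.87 mol.
Adiabatic: T₂/T₁ = (P₂/P₁)^((γ−1)/γ) ⇒ T₂ = 437×(3.59)^0.400 = 729 K; V₂ = 22.4 L.
ΔU = nCvΔT = 6.87×12.5×(729−437) = 25000 J.
Q = 0 for an adiabatic process, so W = −ΔU = -25000 J.
Work done on the gas = −W_by = 25000 J.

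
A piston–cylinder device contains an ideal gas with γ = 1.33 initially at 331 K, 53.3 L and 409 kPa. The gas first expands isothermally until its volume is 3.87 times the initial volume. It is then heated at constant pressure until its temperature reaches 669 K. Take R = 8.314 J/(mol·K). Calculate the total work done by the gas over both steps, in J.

n = P₁V₁/(RT₁) = 409×53.3/(8.314×331) = 7.92 mol.
Step 1 — Isothermal: T stays 331 K; PV = const ⇒ V₂ = 206 L, P₂ = 106 kPa.
ΔU = 0 (ideal gas, T constant).
W = nRT ln(V₂/V₁) = 7.92×8.314×331×ln(3.87) = 29500 J.
Q = ΔU + W = 29500 J.
State after step 1: P = 106 kPa, V = 206 L, T = 331 K.
Step 2 — Isobaric: P stays 106 kPa; V/T = const ⇒ T₂ = 669 K, V₂ = 417 L.
W = PΔV = 106×(417−206) kPa·L = 22300 J.
ΔU = nCvΔT = 7.92×25.2×(669−331) = 67500 J.
Q = ΔU + W = nCpΔT = 89700 J.
Net over both steps: W = 51800 J, Q = 119000 J, ΔU = 67500 J.

51800 J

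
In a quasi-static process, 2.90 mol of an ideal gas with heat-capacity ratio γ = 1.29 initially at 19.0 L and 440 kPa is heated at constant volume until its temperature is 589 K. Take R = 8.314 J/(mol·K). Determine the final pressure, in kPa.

747 kPa

T₁ = P₁V₁/(nR) = 440×19.0/(2.90×8.314) = 347 K.
Isochoric: V stays 19.0 L; P/T = const ⇒ T₂ = 589 K, P₂ = 747 kPa.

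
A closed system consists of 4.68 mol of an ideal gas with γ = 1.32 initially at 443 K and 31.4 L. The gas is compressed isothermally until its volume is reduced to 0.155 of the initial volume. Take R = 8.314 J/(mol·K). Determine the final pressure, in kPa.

3540 kPa

P₁ = nRT₁/V₁ = 4.68×8.314×443/31.4 = 549 kPa.
Isothermal: T stays 443 K; PV = const ⇒ V₂ = 4.87 L, P₂ = 3540 kPa.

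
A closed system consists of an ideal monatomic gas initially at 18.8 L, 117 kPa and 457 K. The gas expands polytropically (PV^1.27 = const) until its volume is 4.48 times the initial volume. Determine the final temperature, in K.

305 K

Polytropic n=1.27: T₂ = T₁(V₁/V₂)^(n−1) = 457×(0.223)^0.27 = 305 K; P₂ = P₁(V₁/V₂)^n = 17.4 kPa.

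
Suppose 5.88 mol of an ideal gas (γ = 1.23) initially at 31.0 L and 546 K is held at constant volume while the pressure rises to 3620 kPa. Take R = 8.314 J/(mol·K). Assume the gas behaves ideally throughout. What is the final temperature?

2300 K

P₁ = nRT₁/V₁ = 5.88×8.314×546/31.0 = 861 kPa.
Isochoric: V stays 31.0 L; P/T = const ⇒ T₂ = 2300 K, P₂ = 3620 kPa.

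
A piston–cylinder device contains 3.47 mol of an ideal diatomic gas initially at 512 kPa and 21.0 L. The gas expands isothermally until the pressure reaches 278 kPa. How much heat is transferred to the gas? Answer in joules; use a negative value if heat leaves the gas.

T₁ = P₁V₁/(nR) = 512×21.0/(3.47×8.314) = 373 K.
Isothermal: T stays 373 K; PV = const ⇒ V₂ = 38.7 L, P₂ = 278 kPa.
ΔU = 0 (ideal gas, T constant).
W = nRT ln(V₂/V₁) = 3.47×8.314×373×ln(1.84) = 6570 J.
Q = ΔU + W = 6570 J.

6570 J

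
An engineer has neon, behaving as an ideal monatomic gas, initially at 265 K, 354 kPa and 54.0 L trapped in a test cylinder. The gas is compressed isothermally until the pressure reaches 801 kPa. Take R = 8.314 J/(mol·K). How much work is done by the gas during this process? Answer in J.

n = P₁V₁/(RT₁) = 354×54.0/(8.314×265) = 8.68 mol.
Isothermal: T stays 265 K; PV = const ⇒ V₂ = 23.9 L, P₂ = 801 kPa.
W = nRT ln(V₂/V₁) = 8.68×8.314×265×ln(0.442) = -15600 J.

-15600 J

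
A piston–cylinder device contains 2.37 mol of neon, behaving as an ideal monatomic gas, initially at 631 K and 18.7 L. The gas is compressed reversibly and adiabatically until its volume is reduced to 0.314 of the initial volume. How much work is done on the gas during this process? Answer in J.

21700 J

P₁ = nRT₁/V₁ = 2.37×8.314×631/18.7 = 665 kPa.
Adiabatic: TV^(γ−1) = const ⇒ T₂ = 631×(3.18)^0.667 = 1370 K; PV^γ = const ⇒ P₂ = 4580 kPa.
ΔU = nCvΔT = 2.37×12.5×(1370−631) = 21700 J.
Q = 0 for an adiabatic process, so W = −ΔU = -21700 J.
Work done on the gas = −W_by = 21700 J.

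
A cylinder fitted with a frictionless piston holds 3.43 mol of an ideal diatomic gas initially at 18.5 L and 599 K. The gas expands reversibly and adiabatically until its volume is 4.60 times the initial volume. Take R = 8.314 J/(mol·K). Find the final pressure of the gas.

109 kPa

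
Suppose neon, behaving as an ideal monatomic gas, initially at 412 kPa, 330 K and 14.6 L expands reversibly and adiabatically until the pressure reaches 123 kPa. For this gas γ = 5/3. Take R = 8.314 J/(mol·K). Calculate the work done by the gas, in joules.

3460 J

n = P₁V₁/(RT₁) = 412×14.6/(8.314×330) = 2.19 mol.
Adiabatic: T₂/T₁ = (P₂/P₁)^((γ−1)/γ) ⇒ T₂ = 330×(0.299)^0.400 = 203 K; V₂ = 30.2 L.
ΔU = nCvΔT = 2.19×12.5×(203−330) = -3460 J.
Q = 0 for an adiabatic process, so W = −ΔU = 3460 J.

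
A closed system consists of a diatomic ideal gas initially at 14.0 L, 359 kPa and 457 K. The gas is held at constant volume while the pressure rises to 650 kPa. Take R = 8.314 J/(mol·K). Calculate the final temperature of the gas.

827 K

Isochoric: V stays 14.0 L; P/T = const ⇒ T₂ = 827 K, P₂ = 650 kPa.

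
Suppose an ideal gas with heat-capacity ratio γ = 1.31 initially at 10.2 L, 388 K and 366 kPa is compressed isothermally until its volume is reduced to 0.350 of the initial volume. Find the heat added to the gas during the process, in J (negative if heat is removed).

-3920 J

n = P₁V₁/(RT₁) = 366×10.2/(8.314×388) = 1.16 mol.
Isothermal: T stays 388 K; PV = const ⇒ V₂ = 3.57 L, P₂ = 1050 kPa.
ΔU = 0 (ideal gas, T constant).
W = nRT ln(V₂/V₁) = 1.16×8.314×388×ln(0.350) = -3920 J.
Q = ΔU + W = -3920 J.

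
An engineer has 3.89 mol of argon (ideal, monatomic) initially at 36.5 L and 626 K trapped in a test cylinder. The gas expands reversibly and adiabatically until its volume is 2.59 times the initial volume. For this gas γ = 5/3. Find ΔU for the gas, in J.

P₁ = nRT₁/V₁ = 3.89×8.314×626/36.5 = 555 kPa.
Adiabatic: TV^(γ−1) = const ⇒ T₂ = 626×(0.386)^0.667 = 332 K; PV^γ = const ⇒ P₂ = 114 kPa.
For an ideal gas ΔU = nCvΔT with Cv = (3/2)R = 12.5 J/(mol·K).
ΔU = 3.89×12.5×(332−626) = -14300 J.

-14300 J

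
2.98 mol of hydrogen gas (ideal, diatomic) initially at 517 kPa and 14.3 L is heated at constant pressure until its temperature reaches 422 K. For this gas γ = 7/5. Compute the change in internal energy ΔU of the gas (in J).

T₁ = P₁V₁/(nR) = 517×14.3/(2.98×8.314) = 298 K.
Isobaric: P stays 517 kPa; V/T = const ⇒ T₂ = 422 K, V₂ = 20.2 L.
For an ideal gas ΔU = nCvΔT with Cv = (5/2)R = 20.8 J/(mol·K).
ΔU = 2.98×20.8×(422−298) = 7660 J.

7660 J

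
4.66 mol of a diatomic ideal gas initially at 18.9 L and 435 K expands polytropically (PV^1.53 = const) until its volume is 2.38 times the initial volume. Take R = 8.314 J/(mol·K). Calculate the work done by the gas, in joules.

11700 J

P₁ = nRT₁/V₁ = 4.66×8.314×435/18.9 = 892 kPa.
Polytropic n=1.53: T₂ = T₁(V₁/V₂)^(n−1) = 435×(0.420)^0.53 = 275 K; P₂ = P₁(V₁/V₂)^n = 237 kPa.
W = (P₁V₁−P₂V₂)/(n−1) = (892×18.9−237×45.0)/0.53 = 11700 J.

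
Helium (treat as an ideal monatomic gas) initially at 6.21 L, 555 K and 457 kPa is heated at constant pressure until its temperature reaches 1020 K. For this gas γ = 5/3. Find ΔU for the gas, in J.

n = P₁V₁/(RT₁) = 457×6.21/(8.314×555) = 0.615 mol.
Isobaric: P stays 457 kPa; V/T = const ⇒ T₂ = 1020 K, V₂ = 11.4 L.
For an ideal gas ΔU = nCvΔT with Cv = (3/2)R = 12.5 J/(mol·K).
ΔU = 0.615×12.5×(1020−555) = 3570 J.

3570 J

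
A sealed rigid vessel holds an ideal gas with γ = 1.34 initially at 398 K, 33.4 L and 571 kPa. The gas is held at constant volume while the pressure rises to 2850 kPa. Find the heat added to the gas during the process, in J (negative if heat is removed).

224000 J

n = P₁V₁/(RT₁) = 571×33.4/(8.314×398) = 5.76 mol.
Isochoric: V stays 33.4 L; P/T = const ⇒ T₂ = 1990 K, P₂ = 2850 kPa.
W = 0 (no volume change).
ΔU = nCvΔT = 5.76×24.5×(1990−398) = 224000 J.
Q = ΔU = 224000 J.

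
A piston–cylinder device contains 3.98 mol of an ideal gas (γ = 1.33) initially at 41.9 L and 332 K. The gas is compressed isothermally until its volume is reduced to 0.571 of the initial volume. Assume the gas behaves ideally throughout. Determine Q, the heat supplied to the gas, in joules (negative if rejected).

-6160 J

P₁ = nRT₁/V₁ = 3.98×8.314×332/41.9 = 262 kPa.
Isothermal: T stays 332 K; PV = const ⇒ V₂ = 23.9 L, P₂ = 459 kPa.
ΔU = 0 (ideal gas, T constant).
W = nRT ln(V₂/V₁) = 3.98×8.314×332×ln(0.571) = -6160 J.
Q = ΔU + W = -6160 J.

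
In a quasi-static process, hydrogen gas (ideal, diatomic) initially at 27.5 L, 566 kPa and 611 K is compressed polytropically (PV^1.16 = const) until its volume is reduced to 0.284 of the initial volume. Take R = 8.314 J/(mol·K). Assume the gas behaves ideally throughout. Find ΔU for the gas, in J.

n = P₁V₁/(RT₁) = 566×27.5/(8.314×611) = 3.06 mol.
Polytropic n=1.16: T₂ = T₁(V₁/V₂)^(n−1) = 611×(3.52)^0.16 = 747 K; P₂ = P₁(V₁/V₂)^n = 2440 kPa.
For an ideal gas ΔU = nCvΔT with Cv = (5/2)R = 20.8 J/(mol·K).
ΔU = 3.06×20.8×(747−611) = 8680 J.

8680 J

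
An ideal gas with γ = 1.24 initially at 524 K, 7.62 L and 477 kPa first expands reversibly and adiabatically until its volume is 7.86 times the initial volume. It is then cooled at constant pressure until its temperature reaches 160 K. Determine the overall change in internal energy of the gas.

n = P₁V₁/(RT₁) = 477×7.62/(8.314×524) = 0.834 mol.
Step 1 — Adiabatic: TV^(γ−1) = const ⇒ T₂ = 524×(0.127)^0.240 = 319 K; PV^γ = const ⇒ P₂ = 37.0 kPa.
ΔU = nCvΔT = 0.834×34.6×(319−524) = -5910 J.
Q = 0 for an adiabatic process, so W = −ΔU = 5910 J.
State after step 1: P = 37.0 kPa, V = 59.9 L, T = 319 K.
Step 2 — Isobaric: P stays 37.0 kPa; V/T = const ⇒ T₂ = 160 K, V₂ = 30.0 L.
W = PΔV = 37.0×(30.0−59.9) kPa·L = -1110 J.
ΔU = nCvΔT = 0.834×34.6×(160−319) = -4610 J.
Q = ΔU + W = nCpΔT = -5720 J.
Net over both steps: W = 4810 J, Q = -5720 J, ΔU = -10500 J.

-10500 J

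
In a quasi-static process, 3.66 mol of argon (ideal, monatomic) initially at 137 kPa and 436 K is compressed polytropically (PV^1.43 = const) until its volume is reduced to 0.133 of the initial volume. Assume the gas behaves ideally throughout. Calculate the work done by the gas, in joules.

V₁ = nRT₁/P₁ = 3.66×8.314×436/137 = 96.8 L.
Polytropic n=1.43: T₂ = T₁(V₁/V₂)^(n−1) = 436×(7.52)^0.43 = 1040 K; P₂ = P₁(V₁/V₂)^n = 2450 kPa.
W = (P₁V₁−P₂V₂)/(n−1) = (137×96.8−2450×12.9)/0.43 = -42600 J.

-42600 J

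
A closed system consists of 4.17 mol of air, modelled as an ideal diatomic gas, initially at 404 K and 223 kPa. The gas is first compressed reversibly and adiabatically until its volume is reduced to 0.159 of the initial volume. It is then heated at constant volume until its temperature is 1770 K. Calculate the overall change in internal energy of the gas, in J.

V₁ = nRT₁/P₁ = 4.17×8.314×404/223 = 62.8 L.
Step 1 — Adiabatic: TV^(γ−1) = const ⇒ T₂ = 404×(6.29)^0.400 = 843 K; PV^γ = const ⇒ P₂ = 2930 kPa.
ΔU = nCvΔT = 4.17×20.8×(843−404) = 38000 J.
Q = 0 for an adiabatic process, so W = −ΔU = -38000 J.
State after step 1: P = 2930 kPa, V = 9.99 L, T = 843 K.
Step 2 — Isochoric: V stays 9.99 L; P/T = const ⇒ T₂ = 1770 K, P₂ = 6140 kPa.
W = 0 (no volume change).
ΔU = nCvΔT = 4.17×20.8×(1770−843) = 80300 J.
Q = ΔU = 80300 J.
Net over both steps: W = -38000 J, Q = 80300 J, ΔU = 118000 J.

118000 J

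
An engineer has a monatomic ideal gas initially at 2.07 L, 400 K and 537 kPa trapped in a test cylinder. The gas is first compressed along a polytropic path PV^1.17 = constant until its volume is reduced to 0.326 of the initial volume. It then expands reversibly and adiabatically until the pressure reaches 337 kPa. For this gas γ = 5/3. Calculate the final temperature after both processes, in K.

238 K

n = P₁V₁/(RT₁) = 537×2.07/(8.314×400) = 0.334 mol.
Step 1 — Polytropic n=1.17: T₂ = T₁(V₁/V₂)^(n−1) = 400×(3.07)^0.17 = 484 K; P₂ = P₁(V₁/V₂)^n = 1990 kPa.
W = (P₁V₁−P₂V₂)/(n−1) = (537×2.07−1990×0.675)/0.17 = -1370 J.
ΔU = nCvΔT = 0.334×12.5×(484−400) = 350 J.
Q = ΔU + W = -1020 J.
State after step 1: P = 1990 kPa, V = 0.675 L, T = 484 K.
Step 2 — Adiabatic: T₂/T₁ = (P₂/P₁)^((γ−1)/γ) ⇒ T₂ = 484×(0.169)^0.400 = 238 K; V₂ = 1.96 L.
ΔU = nCvΔT = 0.334×12.5×(238−484) = -1030 J.
Q = 0 for an adiabatic process, so W = −ΔU = 1030 J.
Net over both steps: W = -346 J, Q = -1020 J, ΔU = -676 J.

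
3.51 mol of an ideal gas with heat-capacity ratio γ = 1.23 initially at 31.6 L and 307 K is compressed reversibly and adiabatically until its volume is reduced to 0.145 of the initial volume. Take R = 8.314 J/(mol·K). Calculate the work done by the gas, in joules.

P₁ = nRT₁/V₁ = 3.51×8.314×307/31.6 = 284 kPa.
Adiabatic: TV^(γ−1) = const ⇒ T₂ = 307×(6.90)^0.230 = 479 K; PV^γ = const ⇒ P₂ = 3050 kPa.
ΔU = nCvΔT = 3.51×36.1×(479−307) = 21800 J.
Q = 0 for an adiabatic process, so W = −ΔU = -21800 J.

-21800 J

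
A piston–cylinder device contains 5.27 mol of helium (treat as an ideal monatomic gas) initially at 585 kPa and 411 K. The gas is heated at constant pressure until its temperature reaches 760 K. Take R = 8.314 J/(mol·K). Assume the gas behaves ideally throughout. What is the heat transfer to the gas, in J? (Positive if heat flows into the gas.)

38200 J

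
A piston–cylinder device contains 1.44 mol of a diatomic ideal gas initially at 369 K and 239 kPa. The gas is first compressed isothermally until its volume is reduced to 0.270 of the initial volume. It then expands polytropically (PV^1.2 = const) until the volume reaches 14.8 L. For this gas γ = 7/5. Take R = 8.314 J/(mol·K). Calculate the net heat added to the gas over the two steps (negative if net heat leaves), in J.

-3630 J

V₁ = nRT₁/P₁ = 1.44×8.314×369/239 = 18.5 L.
Step 1 — Isothermal: T stays 369 K; PV = const ⇒ V₂ = 4.99 L, P₂ = 885 kPa.
ΔU = 0 (ideal gas, T constant).
W = nRT ln(V₂/V₁) = 1.44×8.314×369×ln(0.270) = -5780 J.
Q = ΔU + W = -5780 J.
State after step 1: P = 885 kPa, V = 4.99 L, T = 369 K.
Step 2 — Polytropic n=1.2: T₂ = T₁(V₁/V₂)^(n−1) = 369×(0.337)^0.20 = 297 K; P₂ = P₁(V₁/V₂)^n = 240 kPa.
W = (P₁V₁−P₂V₂)/(n−1) = (885×4.99−240×14.8)/0.20 = 4320 J.
ΔU = nCvΔT = 1.44×20.8×(297−369) = -2160 J.
Q = ΔU + W = 2160 J.
Net over both steps: W = -1470 J, Q = -3630 J, ΔU = -2160 J.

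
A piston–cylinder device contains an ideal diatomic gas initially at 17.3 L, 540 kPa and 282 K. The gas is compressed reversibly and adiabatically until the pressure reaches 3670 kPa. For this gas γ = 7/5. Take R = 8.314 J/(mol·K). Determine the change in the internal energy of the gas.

n = P₁V₁/(RT₁) = 540×17.3/(8.314×282) = 3.98 mol.
Adiabatic: T₂/T₁ = (P₂/P₁)^((γ−1)/γ) ⇒ T₂ = 282×(6.80)^0.286 = 488 K; V₂ = 4.40 L.
For an ideal gas ΔU = nCvΔT with Cv = (5/2)R = 20.8 J/(mol·K).
ΔU = 3.98×20.8×(488−282) = 17000 J.

17000 J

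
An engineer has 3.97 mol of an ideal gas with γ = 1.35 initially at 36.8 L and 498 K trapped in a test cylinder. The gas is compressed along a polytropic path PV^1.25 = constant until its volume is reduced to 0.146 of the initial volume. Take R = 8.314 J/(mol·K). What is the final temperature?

P₁ = nRT₁/V₁ = 3.97×8.314×498/36.8 = 447 kPa.
Polytropic n=1.25: T₂ = T₁(V₁/V₂)^(n−1) = 498×(6.85)^0.25 = 806 K; P₂ = P₁(V₁/V₂)^n = 4950 kPa.

806 K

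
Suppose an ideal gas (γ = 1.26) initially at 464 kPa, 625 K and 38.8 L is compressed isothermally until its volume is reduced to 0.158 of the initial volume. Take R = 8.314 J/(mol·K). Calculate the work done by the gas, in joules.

-33200 J

n = P₁V₁/(RT₁) = 464×38.8/(8.314×625) = 3.46 mol.
Isothermal: T stays 625 K; PV = const ⇒ V₂ = 6.13 L, P₂ = 2940 kPa.
W = nRT ln(V₂/V₁) = 3.46×8.314×625×ln(0.158) = -33200 J.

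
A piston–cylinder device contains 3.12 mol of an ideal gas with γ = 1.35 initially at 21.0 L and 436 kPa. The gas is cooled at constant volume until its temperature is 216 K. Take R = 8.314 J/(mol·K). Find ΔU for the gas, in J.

-10200 J

T₁ = P₁V₁/(nR) = 436×21.0/(3.12×8.314) = 353 K.
Isochoric: V stays 21.0 L; P/T = const ⇒ T₂ = 216 K, P₂ = 267 kPa.
For an ideal gas ΔU = nCvΔT with Cv = R/(γ−1) = 23.8 J/(mol·K).
ΔU = 3.12×23.8×(216−353) = -10200 J.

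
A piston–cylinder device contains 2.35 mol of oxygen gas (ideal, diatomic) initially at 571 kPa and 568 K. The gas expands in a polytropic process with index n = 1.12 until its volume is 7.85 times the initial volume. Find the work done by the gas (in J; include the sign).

V₁ = nRT₁/P₁ = 2.35×8.314×568/571 = 19.4 L.
Polytropic n=1.12: T₂ = T₁(V₁/V₂)^(n−1) = 568×(0.127)^0.12 = 444 K; P₂ = P₁(V₁/V₂)^n = 56.8 kPa.
W = (P₁V₁−P₂V₂)/(n−1) = (571×19.4−56.8×153)/0.12 = 20300 J.

20300 J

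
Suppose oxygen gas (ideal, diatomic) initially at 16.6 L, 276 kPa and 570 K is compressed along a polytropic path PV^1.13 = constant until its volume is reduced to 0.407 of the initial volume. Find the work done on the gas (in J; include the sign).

4370 J

n = P₁V₁/(RT₁) = 276×16.6/(8.314×570) = 0.967 mol.
Polytropic n=1.13: T₂ = T₁(V₁/V₂)^(n−1) = 570×(2.46)^0.13 = 641 K; P₂ = P₁(V₁/V₂)^n = 762 kPa.
W = (P₁V₁−P₂V₂)/(n−1) = (276×16.6−762×6.76)/0.13 = -4370 J.
Work done on the gas = −W_by = 4370 J.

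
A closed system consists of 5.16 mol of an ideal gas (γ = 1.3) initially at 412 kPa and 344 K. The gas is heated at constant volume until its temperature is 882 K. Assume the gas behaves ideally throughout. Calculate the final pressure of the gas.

1060 kPa

V₁ = nRT₁/P₁ = 5.16×8.314×344/412 = 35.8 L.
Isochoric: V stays 35.8 L; P/T = const ⇒ T₂ = 882 K, P₂ = 1060 kPa.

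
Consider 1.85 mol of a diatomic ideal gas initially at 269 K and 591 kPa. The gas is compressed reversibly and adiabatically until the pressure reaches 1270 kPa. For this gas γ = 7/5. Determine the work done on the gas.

V₁ = nRT₁/P₁ = 1.85×8.314×269/591 = 7.00 L.
Adiabatic: T₂/T₁ = (P₂/P₁)^((γ−1)/γ) ⇒ T₂ = 269×(2.15)^0.286 = 335 K; V₂ = 4.05 L.
ΔU = nCvΔT = 1.85×20.8×(335−269) = 2530 J.
Q = 0 for an adiabatic process, so W = −ΔU = -2530 J.
Work done on the gas = −W_by = 2530 J.

2530 J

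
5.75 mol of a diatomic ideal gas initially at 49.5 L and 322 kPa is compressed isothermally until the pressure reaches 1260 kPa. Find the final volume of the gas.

12.6 L

T₁ = P₁V₁/(nR) = 322×49.5/(5.75×8.314) = 333 K.
Isothermal: T stays 333 K; PV = const ⇒ V₂ = 12.6 L, P₂ = 1260 kPa.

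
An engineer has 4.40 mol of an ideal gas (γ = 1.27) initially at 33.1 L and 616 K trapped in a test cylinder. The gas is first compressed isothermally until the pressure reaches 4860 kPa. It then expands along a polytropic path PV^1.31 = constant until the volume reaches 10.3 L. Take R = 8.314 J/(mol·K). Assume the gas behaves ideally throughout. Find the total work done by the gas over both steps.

-28400 J

P₁ = nRT₁/V₁ = 4.40×8.314×616/33.1 = 681 kPa.
Step 1 — Isothermal: T stays 616 K; PV = const ⇒ V₂ = 4.64 L, P₂ = 4860 kPa.
ΔU = 0 (ideal gas, T constant).
W = nRT ln(V₂/V₁) = 4.40×8.314×616×ln(0.140) = -44300 J.
Q = ΔU + W = -44300 J.
State after step 1: P = 4860 kPa, V = 4.64 L, T = 616 K.
Step 2 — Polytropic n=1.31: T₂ = T₁(V₁/V₂)^(n−1) = 616×(0.450)^0.31 = 481 K; P₂ = P₁(V₁/V₂)^n = 1710 kPa.
W = (P₁V₁−P₂V₂)/(n−1) = (4860×4.64−1710×10.3)/0.31 = 15900 J.
ΔU = nCvΔT = 4.40×30.8×(481−616) = -18300 J.
Q = ΔU + W = -2360 J.
Net over both steps: W = -28400 J, Q = -46700 J, ΔU = -18300 J.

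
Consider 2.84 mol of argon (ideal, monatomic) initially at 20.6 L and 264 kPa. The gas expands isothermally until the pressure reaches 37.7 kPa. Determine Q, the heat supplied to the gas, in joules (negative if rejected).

T₁ = P₁V₁/(nR) = 264×20.6/(2.84×8.314) = 230 K.
Isothermal: T stays 230 K; PV = const ⇒ V₂ = 144 L, P₂ = 37.7 kPa.
ΔU = 0 (ideal gas, T constant).
W = nRT ln(V₂/V₁) = 2.84×8.314×230×ln(7.00) = 10600 J.
Q = ΔU + W = 10600 J.

10600 J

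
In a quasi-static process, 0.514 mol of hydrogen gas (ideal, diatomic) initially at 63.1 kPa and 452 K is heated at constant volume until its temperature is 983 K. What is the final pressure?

137 kPa

V₁ = nRT₁/P₁ = 0.514×8.314×452/63.1 = 30.6 L.
Isochoric: V stays 30.6 L; P/T = const ⇒ T₂ = 983 K, P₂ = 137 kPa.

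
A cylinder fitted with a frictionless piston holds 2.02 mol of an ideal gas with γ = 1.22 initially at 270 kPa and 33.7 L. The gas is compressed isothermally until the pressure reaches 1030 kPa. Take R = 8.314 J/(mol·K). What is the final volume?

8.83 L

T₁ = P₁V₁/(nR) = 270×33.7/(2.02×8.314) = 542 K.
Isothermal: T stays 542 K; PV = const ⇒ V₂ = 8.83 L, P₂ = 1030 kPa.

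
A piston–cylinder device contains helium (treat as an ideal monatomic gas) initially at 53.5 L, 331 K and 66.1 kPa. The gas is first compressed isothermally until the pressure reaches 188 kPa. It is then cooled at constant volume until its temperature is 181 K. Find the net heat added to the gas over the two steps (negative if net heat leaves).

-6100 J

n = P₁V₁/(RT₁) = 66.1×53.5/(8.314×331) = 1.29 mol.
Step 1 — Isothermal: T stays 331 K; PV = const ⇒ V₂ = 18.8 L, P₂ = 188 kPa.
ΔU = 0 (ideal gas, T constant).
W = nRT ln(V₂/V₁) = 1.29×8.314×331×ln(0.352) = -3700 J.
Q = ΔU + W = -3700 J.
State after step 1: P = 188 kPa, V = 18.8 L, T = 331 K.
Step 2 — Isochoric: V stays 18.8 L; P/T = const ⇒ T₂ = 181 K, P₂ = 103 kPa.
W = 0 (no volume change).
ΔU = nCvΔT = 1.29×12.5×(181−331) = -2400 J.
Q = ΔU = -2400 J.
Net over both steps: W = -3700 J, Q = -6100 J, ΔU = -2400 J.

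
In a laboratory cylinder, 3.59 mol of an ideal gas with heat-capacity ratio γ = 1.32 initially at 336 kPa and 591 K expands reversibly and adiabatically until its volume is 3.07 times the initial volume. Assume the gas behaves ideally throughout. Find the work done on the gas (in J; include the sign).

-16600 J

V₁ = nRT₁/P₁ = 3.59×8.314×591/336 = 52.5 L.
Adiabatic: TV^(γ−1) = const ⇒ T₂ = 591×(0.326)^0.320 = 413 K; PV^γ = const ⇒ P₂ = 76.4 kPa.
ΔU = nCvΔT = 3.59×26.0×(413−591) = -16600 J.
Q = 0 for an adiabatic process, so W = −ΔU = 16600 J.
Work done on the gas = −W_by = -16600 J.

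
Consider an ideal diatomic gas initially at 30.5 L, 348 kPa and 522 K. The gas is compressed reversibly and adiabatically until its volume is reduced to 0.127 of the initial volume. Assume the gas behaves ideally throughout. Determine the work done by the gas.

-34000 J

n = P₁V₁/(RT₁) = 348×30.5/(8.314×522) = 2.45 mol.
Adiabatic: TV^(γ−1) = const ⇒ T₂ = 522×(7.87)^0.400 = 1190 K; PV^γ = const ⇒ P₂ = 6260 kPa.
ΔU = nCvΔT = 2.45×20.8×(1190−522) = 34000 J.
Q = 0 for an adiabatic process, so W = −ΔU = -34000 J.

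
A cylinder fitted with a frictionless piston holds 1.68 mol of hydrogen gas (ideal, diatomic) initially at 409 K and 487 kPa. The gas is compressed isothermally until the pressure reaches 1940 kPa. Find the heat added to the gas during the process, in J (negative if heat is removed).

-7900 J

V₁ = nRT₁/P₁ = 1.68×8.314×409/487 = 11.7 L.
Isothermal: T stays 409 K; PV = const ⇒ V₂ = 2.94 L, P₂ = 1940 kPa.
ΔU = 0 (ideal gas, T constant).
W = nRT ln(V₂/V₁) = 1.68×8.314×409×ln(0.251) = -7900 J.
Q = ΔU + W = -7900 J.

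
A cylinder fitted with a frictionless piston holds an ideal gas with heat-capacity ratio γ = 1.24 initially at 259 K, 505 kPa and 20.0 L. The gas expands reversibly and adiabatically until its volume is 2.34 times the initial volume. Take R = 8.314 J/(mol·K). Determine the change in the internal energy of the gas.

n = P₁V₁/(RT₁) = 505×20.0/(8.314×259) = 4.69 mol.
Adiabatic: TV^(γ−1) = const ⇒ T₂ = 259×(0.427)^0.240 = 211 K; PV^γ = const ⇒ P₂ = 176 kPa.
For an ideal gas ΔU = nCvΔT with Cv = R/(γ−1) = 34.6 J/(mol·K).
ΔU = 4.69×34.6×(211−259) = -7770 J.

-7770 J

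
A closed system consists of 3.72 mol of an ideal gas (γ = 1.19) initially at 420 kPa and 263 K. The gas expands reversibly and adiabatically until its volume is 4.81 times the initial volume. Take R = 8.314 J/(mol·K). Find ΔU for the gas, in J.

V₁ = nRT₁/P₁ = 3.72×8.314×263/420 = 19.4 L.
Adiabatic: TV^(γ−1) = const ⇒ T₂ = 263×(0.208)^0.190 = 195 K; PV^γ = const ⇒ P₂ = 64.8 kPa.
For an ideal gas ΔU = nCvΔT with Cv = R/(γ−1) = 43.8 J/(mol·K).
ΔU = 3.72×43.8×(195−263) = -11000 J.

-11000 J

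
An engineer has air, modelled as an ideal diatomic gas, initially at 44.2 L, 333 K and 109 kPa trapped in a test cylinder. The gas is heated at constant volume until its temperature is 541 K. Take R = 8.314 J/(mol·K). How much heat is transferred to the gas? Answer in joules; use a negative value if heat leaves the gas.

n = P₁V₁/(RT₁) = 109×44.2/(8.314×333) = 1.74 mol.
Isochoric: V stays 44.2 L; P/T = const ⇒ T₂ = 541 K, P₂ = 177 kPa.
W = 0 (no volume change).
ΔU = nCvΔT = 1.74×20.8×(541−333) = 7520 J.
Q = ΔU = 7520 J.

7520 J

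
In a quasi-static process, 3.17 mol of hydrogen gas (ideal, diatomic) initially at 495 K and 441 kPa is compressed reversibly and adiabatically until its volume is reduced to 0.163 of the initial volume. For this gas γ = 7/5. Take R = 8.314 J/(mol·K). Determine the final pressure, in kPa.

5590 kPa

V₁ = nRT₁/P₁ = 3.17×8.314×495/441 = 29.6 L.
Adiabatic: TV^(γ−1) = const ⇒ T₂ = 495×(6.13)^0.400 = 1020 K; PV^γ = const ⇒ P₂ = 5590 kPa.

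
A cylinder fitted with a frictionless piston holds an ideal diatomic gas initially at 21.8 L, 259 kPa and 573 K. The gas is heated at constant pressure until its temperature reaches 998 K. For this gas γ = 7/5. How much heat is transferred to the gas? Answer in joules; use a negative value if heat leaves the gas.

14700 J

n = P₁V₁/(RT₁) = 259×21.8/(8.314×573) = 1.19 mol.
Isobaric: P stays 259 kPa; V/T = const ⇒ T₂ = 998 K, V₂ = 38.0 L.
W = PΔV = 259×(38.0−21.8) kPa·L = 4190 J.
ΔU = nCvΔT = 1.19×20.8×(998−573) = 10500 J.
Q = ΔU + W = nCpΔT = 14700 J.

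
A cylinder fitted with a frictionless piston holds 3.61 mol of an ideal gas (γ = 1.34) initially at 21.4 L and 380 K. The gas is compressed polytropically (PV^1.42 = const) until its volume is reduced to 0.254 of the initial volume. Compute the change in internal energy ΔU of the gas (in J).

P₁ = nRT₁/V₁ = 3.61×8.314×380/21.4 = 533 kPa.
Polytropic n=1.42: T₂ = T₁(V₁/V₂)^(n−1) = 380×(3.94)^0.42 = 676 K; P₂ = P₁(V₁/V₂)^n = 3730 kPa.
For an ideal gas ΔU = nCvΔT with Cv = R/(γ−1) = 24.5 J/(mol·K).
ΔU = 3.61×24.5×(676−380) = 26100 J.

26100 J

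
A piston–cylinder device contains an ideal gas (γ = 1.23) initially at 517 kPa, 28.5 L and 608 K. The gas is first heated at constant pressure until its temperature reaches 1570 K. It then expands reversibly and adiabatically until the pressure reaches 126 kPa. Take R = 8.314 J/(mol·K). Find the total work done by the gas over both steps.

n = P₁V₁/(RT₁) = 517×28.5/(8.314×608) = 2.91 mol.
Step 1 — Isobaric: P stays 517 kPa; V/T = const ⇒ T₂ = 1570 K, V₂ = 73.6 L.
W = PΔV = 517×(73.6−28.5) kPa·L = 23300 J.
ΔU = nCvΔT = 2.91×36.1×(1570−608) = 101000 J.
Q = ΔU + W = nCpΔT = 125000 J.
State after step 1: P = 517 kPa, V = 73.6 L, T = 1570 K.
Step 2 — Adiabatic: T₂/T₁ = (P₂/P₁)^((γ−1)/γ) ⇒ T₂ = 1570×(0.244)^0.187 = 1210 K; V₂ = 232 L.
ΔU = nCvΔT = 2.91×36.1×(1210−1570) = -38400 J.
Q = 0 for an adiabatic process, so W = −ΔU = 38400 J.
Net over both steps: W = 61700 J, Q = 125000 J, ΔU = 63000 J.

61700 J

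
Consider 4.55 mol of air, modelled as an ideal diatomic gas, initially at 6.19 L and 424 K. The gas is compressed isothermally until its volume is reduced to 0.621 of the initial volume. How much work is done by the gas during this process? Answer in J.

P₁ = nRT₁/V₁ = 4.55×8.314×424/6.19 = 2590 kPa.
Isothermal: T stays 424 K; PV = const ⇒ V₂ = 3.84 L, P₂ = 4170 kPa.
W = nRT ln(V₂/V₁) = 4.55×8.314×424×ln(0.621) = -7640 J.

-7640 J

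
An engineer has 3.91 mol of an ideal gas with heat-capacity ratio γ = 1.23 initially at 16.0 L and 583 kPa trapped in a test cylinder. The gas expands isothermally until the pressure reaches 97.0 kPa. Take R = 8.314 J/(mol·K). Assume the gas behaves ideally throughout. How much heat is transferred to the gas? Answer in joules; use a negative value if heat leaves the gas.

16700 J

T₁ = P₁V₁/(nR) = 583×16.0/(3.91×8.314) = 287 K.
Isothermal: T stays 287 K; PV = const ⇒ V₂ = 96.2 L, P₂ = 97.0 kPa.
ΔU = 0 (ideal gas, T constant).
W = nRT ln(V₂/V₁) = 3.91×8.314×287×ln(6.01) = 16700 J.
Q = ΔU + W = 16700 J.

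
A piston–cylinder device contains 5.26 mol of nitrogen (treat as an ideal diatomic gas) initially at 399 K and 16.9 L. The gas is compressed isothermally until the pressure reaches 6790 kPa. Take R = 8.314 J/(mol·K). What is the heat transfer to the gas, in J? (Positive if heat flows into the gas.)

P₁ = nRT₁/V₁ = 5.26×8.314×399/16.9 = 1030 kPa.
Isothermal: T stays 399 K; PV = const ⇒ V₂ = 2.57 L, P₂ = 6790 kPa.
ΔU = 0 (ideal gas, T constant).
W = nRT ln(V₂/V₁) = 5.26×8.314×399×ln(0.152) = -32900 J.
Q = ΔU + W = -32900 J.

-32900 J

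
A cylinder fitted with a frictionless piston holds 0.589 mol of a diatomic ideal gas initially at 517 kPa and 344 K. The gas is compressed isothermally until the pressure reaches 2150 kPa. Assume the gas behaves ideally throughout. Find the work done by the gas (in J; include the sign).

V₁ = nRT₁/P₁ = 0.589×8.314×344/517 = 3.26 L.
Isothermal: T stays 344 K; PV = const ⇒ V₂ = 0.784 L, P₂ = 2150 kPa.
W = nRT ln(V₂/V₁) = 0.589×8.314×344×ln(0.240) = -2400 J.

-2400 J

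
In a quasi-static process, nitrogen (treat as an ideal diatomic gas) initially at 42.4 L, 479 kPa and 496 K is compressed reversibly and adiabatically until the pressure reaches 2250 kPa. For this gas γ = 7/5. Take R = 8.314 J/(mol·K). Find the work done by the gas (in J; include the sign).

n = P₁V₁/(RT₁) = 479×42.4/(8.314×496) = 4.93 mol.
Adiabatic: T₂/T₁ = (P₂/P₁)^((γ−1)/γ) ⇒ T₂ = 496×(4.70)^0.286 = 772 K; V₂ = 14.0 L.
ΔU = nCvΔT = 4.93×20.8×(772−496) = 28200 J.
Q = 0 for an adiabatic process, so W = −ΔU = -28200 J.

-28200 J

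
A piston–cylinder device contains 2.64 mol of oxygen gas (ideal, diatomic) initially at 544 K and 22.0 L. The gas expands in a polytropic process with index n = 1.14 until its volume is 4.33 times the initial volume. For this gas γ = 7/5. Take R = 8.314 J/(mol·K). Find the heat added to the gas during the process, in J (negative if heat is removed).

P₁ = nRT₁/V₁ = 2.64×8.314×544/22.0 = 543 kPa.
Polytropic n=1.14: T₂ = T₁(V₁/V₂)^(n−1) = 544×(0.231)^0.14 = 443 K; P₂ = P₁(V₁/V₂)^n = 102 kPa.
W = (P₁V₁−P₂V₂)/(n−1) = (543×22.0−102×95.3)/0.14 = 15800 J.
ΔU = nCvΔT = 2.64×20.8×(443−544) = -5540 J.
Q = ΔU + W = 10300 J.

10300 J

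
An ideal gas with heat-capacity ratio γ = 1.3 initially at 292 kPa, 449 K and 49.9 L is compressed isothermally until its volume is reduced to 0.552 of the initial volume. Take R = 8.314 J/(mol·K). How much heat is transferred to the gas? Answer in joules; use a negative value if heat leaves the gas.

-8660 J

n = P₁V₁/(RT₁) = 292×49.9/(8.314×449) = 3.90 mol.
Isothermal: T stays 449 K; PV = const ⇒ V₂ = 27.5 L, P₂ = 529 kPa.
ΔU = 0 (ideal gas, T constant).
W = nRT ln(V₂/V₁) = 3.90×8.314×449×ln(0.552) = -8660 J.
Q = ΔU + W = -8660 J.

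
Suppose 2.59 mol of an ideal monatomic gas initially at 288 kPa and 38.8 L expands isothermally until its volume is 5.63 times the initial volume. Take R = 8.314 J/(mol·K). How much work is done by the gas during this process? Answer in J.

19300 J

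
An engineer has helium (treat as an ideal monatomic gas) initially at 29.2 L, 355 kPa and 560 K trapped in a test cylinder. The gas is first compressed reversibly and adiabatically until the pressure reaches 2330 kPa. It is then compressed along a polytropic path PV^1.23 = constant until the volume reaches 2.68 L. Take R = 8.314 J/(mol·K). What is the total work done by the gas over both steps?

n = P₁V₁/(RT₁) = 355×29.2/(8.314×560) = 2.23 mol.
Step 1 — Adiabatic: T₂/T₁ = (P₂/P₁)^((γ−1)/γ) ⇒ T₂ = 560×(6.56)^0.400 = 1190 K; V₂ = 9.44 L.
ΔU = nCvΔT = 2.23×12.5×(1190−560) = 17500 J.
Q = 0 for an adiabatic process, so W = −ΔU = -17500 J.
State after step 1: P = 2330 kPa, V = 9.44 L, T = 1190 K.
Step 2 — Polytropic n=1.23: T₂ = T₁(V₁/V₂)^(n−1) = 1190×(3.52)^0.23 = 1590 K; P₂ = P₁(V₁/V₂)^n = 11000 kPa.
W = (P₁V₁−P₂V₂)/(n−1) = (2330×9.44−11000×2.68)/0.23 = -32100 J.
ΔU = nCvΔT = 2.23×12.5×(1590−1190) = 11100 J.
Q = ΔU + W = -21100 J.
Net over both steps: W = -49600 J, Q = -21100 J, ΔU = 28500 J.

-49600 J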